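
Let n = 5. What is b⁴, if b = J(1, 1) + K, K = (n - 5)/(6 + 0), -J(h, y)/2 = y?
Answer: 16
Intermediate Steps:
J(h, y) = -2*y
K = 0 (K = (5 - 5)/(6 + 0) = 0/6 = 0*(⅙) = 0)
b = -2 (b = -2*1 + 0 = -2 + 0 = -2)
b⁴ = (-2)⁴ = 16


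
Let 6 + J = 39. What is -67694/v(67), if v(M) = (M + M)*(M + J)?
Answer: -33847/6700 ≈ -5.0518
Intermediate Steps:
J = 33 (J = -6 + 39 = 33)
v(M) = 2*M*(33 + M) (v(M) = (M + M)*(M + 33) = (2*M)*(33 + M) = 2*M*(33 + M))
-67694/v(67) = -67694*1/(134*(33 + 67)) = -67694/(2*67*100) = -67694/13400 = -67694*1/13400 = -33847/6700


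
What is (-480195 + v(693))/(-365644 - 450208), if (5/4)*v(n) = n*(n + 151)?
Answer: 61407/4079260 ≈ 0.015053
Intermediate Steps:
v(n) = 4*n*(151 + n)/5 (v(n) = 4*(n*(n + 151))/5 = 4*(n*(151 + n))/5 = 4*n*(151 + n)/5)
(-480195 + v(693))/(-365644 - 450208) = (-480195 + (⅘)*693*(151 + 693))/(-365644 - 450208) = (-480195 + (⅘)*693*844)/(-815852) = (-480195 + 2339568/5)*(-1/815852) = -61407/5*(-1/815852) = 61407/4079260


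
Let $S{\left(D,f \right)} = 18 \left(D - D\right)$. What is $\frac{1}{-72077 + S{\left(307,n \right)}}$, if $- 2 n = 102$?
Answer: $- \frac{1}{72077} \approx -1.3874 \cdot 10^{-5}$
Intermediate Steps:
$n = -51$ ($n = \left(- \frac{1}{2}\right) 102 = -51$)
$S{\left(D,f \right)} = 0$ ($S{\left(D,f \right)} = 18 \cdot 0 = 0$)
$\frac{1}{-72077 + S{\left(307,n \right)}} = \frac{1}{-72077 + 0} = \frac{1}{-72077} = - \frac{1}{72077}$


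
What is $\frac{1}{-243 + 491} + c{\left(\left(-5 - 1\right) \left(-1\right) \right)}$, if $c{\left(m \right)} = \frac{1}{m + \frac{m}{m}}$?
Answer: $\frac{255}{1736} \approx 0.14689$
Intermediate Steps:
$c{\left(m \right)} = \frac{1}{1 + m}$ ($c{\left(m \right)} = \frac{1}{m + 1} = \frac{1}{1 + m}$)
$\frac{1}{-243 + 491} + c{\left(\left(-5 - 1\right) \left(-1\right) \right)} = \frac{1}{-243 + 491} + \frac{1}{1 + \left(-5 - 1\right) \left(-1\right)} = \frac{1}{248} + \frac{1}{1 - -6} = \frac{1}{248} + \frac{1}{1 + 6} = \frac{1}{248} + \frac{1}{7} = \frac{255}{1736}$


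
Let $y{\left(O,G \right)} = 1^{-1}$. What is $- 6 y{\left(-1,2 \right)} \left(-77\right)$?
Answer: $462$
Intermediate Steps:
$y{\left(O,G \right)} = 1$
$- 6 y{\left(-1,2 \right)} \left(-77\right) = \left(-6\right) 1 \left(-77\right) = \left(-6\right) \left(-77\right) = 462$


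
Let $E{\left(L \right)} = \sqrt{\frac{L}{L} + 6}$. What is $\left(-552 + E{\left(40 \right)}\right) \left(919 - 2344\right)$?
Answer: $786600 - 1425 \sqrt{7} \approx 7.8283 \cdot 10^{5}$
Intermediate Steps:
$E{\left(L \right)} = \sqrt{7}$ ($E{\left(L \right)} = \sqrt{1 + 6} = \sqrt{7}$)
$\left(-552 + E{\left(40 \right)}\right) \left(919 - 2344\right) = \left(-552 + \sqrt{7}\right) \left(919 - 2344\right) = \left(-552 + \sqrt{7}\right) \left(-1425\right) = 786600 - 1425 \sqrt{7}$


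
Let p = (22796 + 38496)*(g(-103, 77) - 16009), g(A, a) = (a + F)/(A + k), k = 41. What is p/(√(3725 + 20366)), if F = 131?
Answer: -30424306836*√24091/746821 ≈ -6.3231e+6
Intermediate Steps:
g(A, a) = (131 + a)/(41 + A) (g(A, a) = (a + 131)/(A + 41) = (131 + a)/(41 + A))
p = -30424306836/31 (p = (22796 + 38496)*((131 + 77)/(41 - 103) - 16009) = 61292*(208/(-62) - 16009) = 61292*(-1/62*208 - 16009) = 61292*(-104/31 - 16009) = 61292*(-496383/31) = -30424306836/31 ≈ -9.8143e+8)
p/(√(3725 + 20366)) = -30424306836/(31*√(3725 + 20366)) = -30424306836*√24091/24091/31 = -30424306836*√24091/746821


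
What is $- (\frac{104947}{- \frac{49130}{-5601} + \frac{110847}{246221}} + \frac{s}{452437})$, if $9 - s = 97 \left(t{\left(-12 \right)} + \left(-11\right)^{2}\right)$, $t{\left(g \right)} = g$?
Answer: $- \frac{65481393783114398591}{5753954314510549} \approx -11380.0$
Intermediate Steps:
$s = -10564$ ($s = 9 - 97 \left(-12 + \left(-11\right)^{2}\right) = 9 - 97 \left(-12 + 121\right) = 9 - 97 \cdot 109 = 9 - 10573 = -10564$)
$- (\frac{104947}{- \frac{49130}{-5601} + \frac{110847}{246221}} + \frac{s}{452437}) = - (\frac{104947}{- \frac{49130}{-5601} + \frac{110847}{246221}} - \frac{10564}{452437}) = - (\frac{104947}{\left(-49130\right) \left(- \frac{1}{5601}\right) + 110847 \cdot \frac{1}{246221}} - \frac{10564}{452437}) = - (\frac{104947}{\frac{49130}{5601} + \frac{110847}{246221}} - \frac{10564}{452437}) = - (\frac{104947}{\frac{12717691777}{1379083821}} - \frac{10564}{452437}) = - (104947 \cdot \frac{1379083821}{12717691777} - \frac{10564}{452437}) = - (\frac{144730709762487}{12717691777} - \frac{10564}{452437}) = \left(-1\right) \frac{65481393783114398591}{5753954314510549} = - \frac{65481393783114398591}{5753954314510549}$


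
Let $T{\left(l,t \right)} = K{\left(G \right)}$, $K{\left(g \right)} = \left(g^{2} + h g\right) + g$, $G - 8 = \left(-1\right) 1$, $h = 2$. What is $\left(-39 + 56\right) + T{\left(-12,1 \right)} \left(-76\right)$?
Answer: $-5303$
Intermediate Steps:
$G = 7$ ($G = 8 - 1 = 7$)
$K{\left(g \right)} = g^{2} + 3 g$ ($K{\left(g \right)} = \left(g^{2} + 2 g\right) + g = g^{2} + 3 g$)
$T{\left(l,t \right)} = 70$ ($T{\left(l,t \right)} = 7 \left(3 + 7\right) = 7 \cdot 10 = 70$)
$\left(-39 + 56\right) + T{\left(-12,1 \right)} \left(-76\right) = \left(-39 + 56\right) + 70 \left(-76\right) = 17 - 5320 = -5303$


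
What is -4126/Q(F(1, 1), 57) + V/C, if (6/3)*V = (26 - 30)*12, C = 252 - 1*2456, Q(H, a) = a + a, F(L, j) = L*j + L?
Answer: -59809/1653 ≈ -36.182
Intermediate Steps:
F(L, j) = L + L*j
Q(H, a) = 2*a
C = -2204 (C = 252 - 2456 = -2204)
V = -24 (V = ((26 - 30)*12)/2 = (-4*12)/2 = (½)*(-48) = -24)
-4126/Q(F(1, 1), 57) + V/C = -4126/(2*57) - 24/(-2204) = -4126/114 - 24*(-1/2204) = -4126*1/114 + 6/551 = -2063/57 + 6/551 = -59809/1653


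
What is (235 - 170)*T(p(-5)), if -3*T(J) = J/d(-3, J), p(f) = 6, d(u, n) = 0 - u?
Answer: -130/3 ≈ -43.333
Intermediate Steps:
d(u, n) = -u
T(J) = -J/9 (T(J) = -J/(3*((-1*(-3)))) = -J/(3*3) = -J/9)
(235 - 170)*T(p(-5)) = (235 - 170)*(-⅑*6) = 65*(-⅔) = -130/3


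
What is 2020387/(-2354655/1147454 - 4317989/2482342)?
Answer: -1438704075032980679/2699938188004 ≈ -5.3287e+5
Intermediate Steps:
2020387/(-2354655/1147454 - 4317989/2482342) = 2020387/(-2699938188004/712093314317) = 2020387*(-712093314317/2699938188004) = -1438704075032980679/2699938188004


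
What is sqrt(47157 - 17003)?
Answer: sqrt(30154) ≈ 173.65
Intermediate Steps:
sqrt(47157 - 17003) = sqrt(30154)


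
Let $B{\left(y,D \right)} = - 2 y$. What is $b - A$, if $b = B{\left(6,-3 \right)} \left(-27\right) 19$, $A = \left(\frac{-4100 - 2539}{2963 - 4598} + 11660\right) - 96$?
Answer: $- \frac{2949573}{545} \approx -5412.1$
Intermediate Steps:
$A = \frac{6304593}{545}$ ($A = \left(- \frac{6639}{-1635} + 11660\right) - 96 = \left(\left(-6639\right) \left(- \frac{1}{1635}\right) + 11660\right) - 96 = \left(\frac{2213}{545} + 11660\right) - 96 = \frac{6356913}{545} - 96 = \frac{6304593}{545} \approx 11568.0$)
$b = 6156$ ($b = \left(-2\right) 6 \left(-27\right) 19 = \left(-12\right) \left(-27\right) 19 = 324 \cdot 19 = 6156$)
$b - A = 6156 - \frac{6304593}{545} = - \frac{2949573}{545}$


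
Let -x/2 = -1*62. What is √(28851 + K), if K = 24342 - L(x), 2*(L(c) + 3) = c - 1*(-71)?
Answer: √212394/2 ≈ 230.43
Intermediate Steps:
x = 124 (x = -(-2)*62 = -2*(-62) = 124)
L(c) = 65/2 + c/2 (L(c) = -3 + (c - 1*(-71))/2 = -3 + (c + 71)/2 = -3 + (71 + c)/2 = -3 + (71/2 + c/2) = 65/2 + c/2)
K = 48495/2 (K = 24342 - (65/2 + (½)*124) = 24342 - (65/2 + 62) = 24342 - 1*189/2 = 24342 - 189/2 = 48495/2 ≈ 24248.)
√(28851 + K) = √(28851 + 48495/2) = √(106197/2) = √212394/2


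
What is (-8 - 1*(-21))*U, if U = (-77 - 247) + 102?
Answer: -2886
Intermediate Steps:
U = -222 (U = -324 + 102 = -222)
(-8 - 1*(-21))*U = (-8 - 1*(-21))*(-222) = (-8 + 21)*(-222) = 13*(-222) = -2886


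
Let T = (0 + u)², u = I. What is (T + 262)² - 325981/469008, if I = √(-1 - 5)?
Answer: 30736582307/469008 ≈ 65535.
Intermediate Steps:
I = I*√6 (I = √(-6) = I*√6 ≈ 2.4495*I)
u = I*√6 ≈ 2.4495*I
T = -6 (T = (0 + I*√6)² = (I*√6)² = -6)
(T + 262)² - 325981/469008 = (-6 + 262)² - 325981/469008 = 256² - 325981*1/469008 = 65536 - 325981/469008 = 30736582307/469008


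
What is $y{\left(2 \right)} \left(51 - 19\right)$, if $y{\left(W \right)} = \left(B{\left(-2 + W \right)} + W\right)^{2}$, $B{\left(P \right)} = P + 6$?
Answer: $2048$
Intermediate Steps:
$B{\left(P \right)} = 6 + P$
$y{\left(W \right)} = \left(4 + 2 W\right)^{2}$ ($y{\left(W \right)} = \left(\left(6 + \left(-2 + W\right)\right) + W\right)^{2} = \left(\left(4 + W\right) + W\right)^{2} = \left(4 + 2 W\right)^{2}$)
$y{\left(2 \right)} \left(51 - 19\right) = 4 \left(2 + 2\right)^{2} \left(51 - 19\right) = 4 \cdot 4^{2} \cdot 32 = 4 \cdot 16 \cdot 32 = 64 \cdot 32 = 2048$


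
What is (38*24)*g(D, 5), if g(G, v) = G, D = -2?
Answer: -1824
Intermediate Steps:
(38*24)*g(D, 5) = (38*24)*(-2) = 912*(-2) = -1824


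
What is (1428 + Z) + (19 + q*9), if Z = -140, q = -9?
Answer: 1226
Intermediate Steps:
(1428 + Z) + (19 + q*9) = (1428 - 140) + (19 - 9*9) = 1288 + (19 - 81) = 1288 - 62 = 1226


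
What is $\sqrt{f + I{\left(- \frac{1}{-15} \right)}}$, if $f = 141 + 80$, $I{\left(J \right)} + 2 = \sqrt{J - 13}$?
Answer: $\frac{\sqrt{49275 + 15 i \sqrt{2910}}}{15} \approx 14.799 + 0.1215 i$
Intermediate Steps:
$I{\left(J \right)} = -2 + \sqrt{-13 + J}$ ($I{\left(J \right)} = -2 + \sqrt{J - 13} = -2 + \sqrt{-13 + J}$)
$f = 221$
$\sqrt{f + I{\left(- \frac{1}{-15} \right)}} = \sqrt{221 - \left(2 - \sqrt{-13 - \frac{1}{-15}}\right)} = \sqrt{221 - \left(2 - \sqrt{-13 - - \frac{1}{15}}\right)} = \sqrt{221 - \left(2 - \sqrt{-13 + \frac{1}{15}}\right)} = \sqrt{221 - \left(2 - \sqrt{- \frac{194}{15}}\right)} = \sqrt{221 - \left(2 - \frac{i \sqrt{2910}}{15}\right)} = \sqrt{219 + \frac{i \sqrt{2910}}{15}}$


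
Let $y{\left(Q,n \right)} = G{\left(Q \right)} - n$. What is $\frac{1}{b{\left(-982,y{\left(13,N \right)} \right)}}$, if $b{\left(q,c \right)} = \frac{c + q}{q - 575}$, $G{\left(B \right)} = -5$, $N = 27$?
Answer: $\frac{519}{338} \approx 1.5355$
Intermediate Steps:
$y{\left(Q,n \right)} = -5 - n$
$b{\left(q,c \right)} = \frac{c + q}{-575 + q}$
$\frac{1}{b{\left(-982,y{\left(13,N \right)} \right)}} = \frac{1}{\frac{1}{-575 - 982} \left(\left(-5 - 27\right) - 982\right)} = \frac{1}{\frac{1}{-1557} \left(\left(-5 - 27\right) - 982\right)} = \frac{1}{\left(- \frac{1}{1557}\right) \left(-32 - 982\right)} = \frac{1}{\left(- \frac{1}{1557}\right) \left(-1014\right)} = \frac{1}{\frac{338}{519}} = \frac{519}{338}$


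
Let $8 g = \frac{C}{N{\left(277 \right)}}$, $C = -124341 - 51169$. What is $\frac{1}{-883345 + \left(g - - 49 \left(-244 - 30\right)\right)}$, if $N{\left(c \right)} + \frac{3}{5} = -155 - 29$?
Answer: $- \frac{3692}{3310439757} \approx -1.1153 \cdot 10^{-6}$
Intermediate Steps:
$N{\left(c \right)} = - \frac{923}{5}$ ($N{\left(c \right)} = - \frac{3}{5} - 184 = - \frac{923}{5}$)
$C = -175510$ ($C = -124341 - 51169 = -175510$)
$g = \frac{438775}{3692}$ ($g = \frac{\left(-175510\right) \frac{1}{- \frac{923}{5}}}{8} = \frac{\left(-175510\right) \left(- \frac{5}{923}\right)}{8} = \frac{1}{8} \cdot \frac{877550}{923} = \frac{438775}{3692} \approx 118.84$)
$\frac{1}{-883345 + \left(g - - 49 \left(-244 - 30\right)\right)} = \frac{1}{-883345 + \left(\frac{438775}{3692} - - 49 \left(-244 - 30\right)\right)} = \frac{1}{-883345 + \left(\frac{438775}{3692} - \left(-49\right) \left(-274\right)\right)} = \frac{1}{-883345 + \left(\frac{438775}{3692} - 13426\right)} = \frac{1}{-883345 - \frac{49130017}{3692}} = \frac{1}{- \frac{3310439757}{3692}} = - \frac{3692}{3310439757}$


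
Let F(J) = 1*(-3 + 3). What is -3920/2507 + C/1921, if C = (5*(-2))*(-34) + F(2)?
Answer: -392820/283291 ≈ -1.3866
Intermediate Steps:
F(J) = 0 (F(J) = 1*0 = 0)
C = 340 (C = (5*(-2))*(-34) + 0 = -10*(-34) + 0 = 340 + 0 = 340)
-3920/2507 + C/1921 = -3920/2507 + 340/1921 = -3920*1/2507 + 340*(1/1921) = -3920/2507 + 20/113 = -392820/283291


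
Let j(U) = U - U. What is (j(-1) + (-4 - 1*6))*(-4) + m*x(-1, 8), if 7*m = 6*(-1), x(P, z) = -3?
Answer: 298/7 ≈ 42.571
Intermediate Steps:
j(U) = 0
m = -6/7 (m = (6*(-1))/7 = (⅐)*(-6) = -6/7 ≈ -0.85714)
(j(-1) + (-4 - 1*6))*(-4) + m*x(-1, 8) = (0 + (-4 - 1*6))*(-4) - 6/7*(-3) = (0 + (-4 - 6))*(-4) + 18/7 = (0 - 10)*(-4) + 18/7 = -10*(-4) + 18/7 = 40 + 18/7 = 298/7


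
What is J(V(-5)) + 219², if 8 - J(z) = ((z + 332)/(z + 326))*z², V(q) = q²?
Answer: 5537998/117 ≈ 47333.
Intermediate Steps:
J(z) = 8 - z²*(332 + z)/(326 + z) (J(z) = 8 - (z + 332)/(z + 326)*z² = 8 - (332 + z)/(326 + z)*z² = 8 - z²*(332 + z)/(326 + z))
J(V(-5)) + 219² = (2608 - ((-5)²)³ - 332*((-5)²)² + 8*(-5)²)/(326 + (-5)²) + 219² = (2608 - 1*25³ - 332*25² + 8*25)/(326 + 25) + 47961 = (2608 - 1*15625 - 332*625 + 200)/351 + 47961 = (2608 - 15625 - 207500 + 200)/351 + 47961 = (1/351)*(-220317) + 47961 = -73439/117 + 47961 = 5537998/117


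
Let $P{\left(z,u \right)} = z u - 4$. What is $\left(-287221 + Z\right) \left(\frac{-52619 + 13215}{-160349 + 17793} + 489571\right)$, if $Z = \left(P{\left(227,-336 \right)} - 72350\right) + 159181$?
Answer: $- \frac{4827221533979520}{35639} \approx -1.3545 \cdot 10^{11}$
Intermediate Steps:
$P{\left(z,u \right)} = -4 + u z$ ($P{\left(z,u \right)} = u z - 4 = -4 + u z$)
$Z = 10555$ ($Z = \left(\left(-4 - 76272\right) - 72350\right) + 159181 = \left(-76276 - 72350\right) + 159181 = -148626 + 159181 = 10555$)
$\left(-287221 + Z\right) \left(\frac{-52619 + 13215}{-160349 + 17793} + 489571\right) = \left(-287221 + 10555\right) \left(\frac{-52619 + 13215}{-160349 + 17793} + 489571\right) = - 276666 \left(- \frac{39404}{-142556} + 489571\right) = - 276666 \left(\left(-39404\right) \left(- \frac{1}{142556}\right) + 489571\right) = - 276666 \left(\frac{9851}{35639} + 489571\right) = \left(-276666\right) \frac{17447830720}{35639} = - \frac{4827221533979520}{35639}$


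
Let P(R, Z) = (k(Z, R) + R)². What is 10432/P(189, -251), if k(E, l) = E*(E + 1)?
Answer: 10432/3961317721 ≈ 2.6335e-6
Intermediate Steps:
k(E, l) = E*(1 + E)
P(R, Z) = (R + Z*(1 + Z))² (P(R, Z) = (Z*(1 + Z) + R)² = (R + Z*(1 + Z))²)
10432/P(189, -251) = 10432/((189 - 251*(1 - 251))²) = 10432/((189 - 251*(-250))²) = 10432/((189 + 62750)²) = 10432/(62939²) = 10432/3961317721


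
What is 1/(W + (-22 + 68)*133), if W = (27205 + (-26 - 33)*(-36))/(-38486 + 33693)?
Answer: 4793/29294245 ≈ 0.00016362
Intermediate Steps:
W = -29329/4793 (W = (27205 - 59*(-36))/(-4793) = (27205 + 2124)*(-1/4793) = 29329*(-1/4793) = -29329/4793 ≈ -6.1191)
1/(W + (-22 + 68)*133) = 1/(-29329/4793 + (-22 + 68)*133) = 1/(-29329/4793 + 46*133) = 1/(-29329/4793 + 6118) = 1/(29294245/4793) = 4793/29294245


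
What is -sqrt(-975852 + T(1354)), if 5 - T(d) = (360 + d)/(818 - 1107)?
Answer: -3*I*sqrt(31335341)/17 ≈ -987.85*I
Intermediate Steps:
T(d) = 1805/289 + d/289 (T(d) = 5 - (360 + d)/(818 - 1107) = 5 - (360 + d)/(-289) = 5 - (360 + d)*(-1)/289 = 5 - (-360/289 - d/289) = 5 + (360/289 + d/289) = 1805/289 + d/289)
-sqrt(-975852 + T(1354)) = -sqrt(-975852 + (1805/289 + (1/289)*1354)) = -sqrt(-975852 + (1805/289 + 1354/289)) = -sqrt(-975852 + 3159/289) = -sqrt(-282018069/289) = -3*I*sqrt(31335341)/17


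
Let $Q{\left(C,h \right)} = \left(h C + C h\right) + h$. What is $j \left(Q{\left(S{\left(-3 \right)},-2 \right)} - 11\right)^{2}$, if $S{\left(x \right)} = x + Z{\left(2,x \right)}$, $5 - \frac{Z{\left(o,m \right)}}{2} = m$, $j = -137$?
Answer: $-578825$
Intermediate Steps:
$Z{\left(o,m \right)} = 10 - 2 m$
$S{\left(x \right)} = 10 - x$ ($S{\left(x \right)} = x - \left(-10 + 2 x\right) = 10 - x$)
$Q{\left(C,h \right)} = h + 2 C h$ ($Q{\left(C,h \right)} = \left(C h + C h\right) + h = 2 C h + h = h + 2 C h$)
$j \left(Q{\left(S{\left(-3 \right)},-2 \right)} - 11\right)^{2} = - 137 \left(- 2 \left(1 + 2 \left(10 - -3\right)\right) - 11\right)^{2} = - 137 \left(- 2 \left(1 + 2 \left(10 + 3\right)\right) - 11\right)^{2} = - 137 \left(- 2 \left(1 + 2 \cdot 13\right) - 11\right)^{2} = - 137 \left(- 2 \left(1 + 26\right) - 11\right)^{2} = - 137 \left(\left(-2\right) 27 - 11\right)^{2} = - 137 \left(-54 - 11\right)^{2} = - 137 \left(-65\right)^{2} = \left(-137\right) 4225 = -578825$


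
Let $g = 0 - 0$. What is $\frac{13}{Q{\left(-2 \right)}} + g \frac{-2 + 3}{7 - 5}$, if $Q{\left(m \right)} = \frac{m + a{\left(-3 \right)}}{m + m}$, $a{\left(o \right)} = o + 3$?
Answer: $26$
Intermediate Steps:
$a{\left(o \right)} = 3 + o$
$Q{\left(m \right)} = \frac{1}{2}$ ($Q{\left(m \right)} = \frac{m + \left(3 - 3\right)}{m + m} = \frac{m + 0}{2 m} = m \frac{1}{2 m} = \frac{1}{2}$)
$g = 0$ ($g = 0 + 0 = 0$)
$\frac{13}{Q{\left(-2 \right)}} + g \frac{-2 + 3}{7 - 5} = 13 \frac{1}{\frac{1}{2}} + 0 \frac{-2 + 3}{7 - 5} = 13 \cdot 2 + 0 \cdot 1 \cdot \frac{1}{2} = 26 + 0 \cdot 1 \cdot \frac{1}{2} = 26 + 0 \cdot \frac{1}{2} = 26 + 0 = 26$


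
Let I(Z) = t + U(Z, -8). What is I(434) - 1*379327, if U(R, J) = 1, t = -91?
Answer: -379417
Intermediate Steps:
I(Z) = -90 (I(Z) = -91 + 1 = -90)
I(434) - 1*379327 = -90 - 1*379327 = -90 - 379327 = -379417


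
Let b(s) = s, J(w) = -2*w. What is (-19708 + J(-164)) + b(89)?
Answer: -19291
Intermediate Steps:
(-19708 + J(-164)) + b(89) = (-19708 - 2*(-164)) + 89 = (-19708 + 328) + 89 = -19380 + 89 = -19291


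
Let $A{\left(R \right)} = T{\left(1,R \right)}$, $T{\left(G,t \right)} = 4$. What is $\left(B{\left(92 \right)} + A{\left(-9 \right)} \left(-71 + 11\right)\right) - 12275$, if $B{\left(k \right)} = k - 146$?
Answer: $-12569$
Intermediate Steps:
$A{\left(R \right)} = 4$
$B{\left(k \right)} = -146 + k$
$\left(B{\left(92 \right)} + A{\left(-9 \right)} \left(-71 + 11\right)\right) - 12275 = \left(\left(-146 + 92\right) + 4 \left(-71 + 11\right)\right) - 12275 = \left(-54 + 4 \left(-60\right)\right) - 12275 = \left(-54 - 240\right) - 12275 = -294 - 12275 = -12569$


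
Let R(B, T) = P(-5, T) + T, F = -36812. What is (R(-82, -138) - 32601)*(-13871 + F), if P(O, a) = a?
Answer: 1666304991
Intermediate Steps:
R(B, T) = 2*T (R(B, T) = T + T = 2*T)
(R(-82, -138) - 32601)*(-13871 + F) = (2*(-138) - 32601)*(-13871 - 36812) = (-276 - 32601)*(-50683) = -32877*(-50683) = 1666304991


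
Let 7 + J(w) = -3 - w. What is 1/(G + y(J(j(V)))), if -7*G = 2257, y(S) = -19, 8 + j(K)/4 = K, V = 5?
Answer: -7/2390 ≈ -0.0029289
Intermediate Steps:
j(K) = -32 + 4*K
J(w) = -10 - w (J(w) = -7 + (-3 - w) = -10 - w)
G = -2257/7 (G = -⅐*2257 = -2257/7 ≈ -322.43)
1/(G + y(J(j(V)))) = 1/(-2257/7 - 19) = 1/(-2390/7) = -7/2390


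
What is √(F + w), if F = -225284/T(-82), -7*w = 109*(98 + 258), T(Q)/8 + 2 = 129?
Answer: I*√18225323214/1778 ≈ 75.929*I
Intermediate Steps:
T(Q) = 1016 (T(Q) = -16 + 8*129 = -16 + 1032 = 1016)
w = -38804/7 (w = -109*(98 + 258)/7 = -109*356/7 = -⅐*38804 = -38804/7 ≈ -5543.4)
F = -56321/254 (F = -225284/1016 = -225284*1/1016 = -56321/254 ≈ -221.74)
√(F + w) = √(-56321/254 - 38804/7) = √(-10250463/1778) = I*√18225323214/1778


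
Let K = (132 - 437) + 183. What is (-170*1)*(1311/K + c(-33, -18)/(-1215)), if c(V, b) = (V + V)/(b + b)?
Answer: 81247522/44469 ≈ 1827.1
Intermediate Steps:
K = -122 (K = -305 + 183 = -122)
c(V, b) = V/b (c(V, b) = (2*V)/((2*b)) = (2*V)*(1/(2*b)) = V/b)
(-170*1)*(1311/K + c(-33, -18)/(-1215)) = (-170*1)*(1311/(-122) - 33/(-18)/(-1215)) = -170*(1311*(-1/122) - 33*(-1/18)*(-1/1215)) = -170*(-1311/122 + (11/6)*(-1/1215)) = -170*(-1311/122 - 11/7290) = -170*(-2389633/222345) = 81247522/44469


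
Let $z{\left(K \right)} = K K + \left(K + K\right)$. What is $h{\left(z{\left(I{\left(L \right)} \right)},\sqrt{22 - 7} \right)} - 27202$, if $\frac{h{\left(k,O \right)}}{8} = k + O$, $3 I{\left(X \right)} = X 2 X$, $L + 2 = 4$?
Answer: $- \frac{243922}{9} + 8 \sqrt{15} \approx -27071.0$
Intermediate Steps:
$L = 2$ ($L = -2 + 4 = 2$)
$I{\left(X \right)} = \frac{2 X^{2}}{3}$ ($I{\left(X \right)} = \frac{X 2 X}{3} = \frac{2 X X}{3} = \frac{2 X^{2}}{3}$)
$z{\left(K \right)} = K^{2} + 2 K$
$h{\left(k,O \right)} = 8 O + 8 k$ ($h{\left(k,O \right)} = 8 \left(k + O\right) = 8 \left(O + k\right) = 8 O + 8 k$)
$h{\left(z{\left(I{\left(L \right)} \right)},\sqrt{22 - 7} \right)} - 27202 = \left(8 \sqrt{22 - 7} + 8 \frac{2 \cdot 2^{2}}{3} \left(2 + \frac{2 \cdot 2^{2}}{3}\right)\right) - 27202 = \left(8 \sqrt{15} + 8 \cdot \frac{2}{3} \cdot 4 \left(2 + \frac{2}{3} \cdot 4\right)\right) - 27202 = \left(8 \sqrt{15} + 8 \frac{8 \left(2 + \frac{8}{3}\right)}{3}\right) - 27202 = \left(8 \sqrt{15} + 8 \cdot \frac{8}{3} \cdot \frac{14}{3}\right) - 27202 = \left(8 \sqrt{15} + 8 \cdot \frac{112}{9}\right) - 27202 = \left(8 \sqrt{15} + \frac{896}{9}\right) - 27202 = \left(\frac{896}{9} + 8 \sqrt{15}\right) - 27202 = - \frac{243922}{9} + 8 \sqrt{15}$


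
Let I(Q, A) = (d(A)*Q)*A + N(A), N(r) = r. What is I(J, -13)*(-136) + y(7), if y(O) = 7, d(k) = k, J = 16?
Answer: -365969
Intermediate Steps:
I(Q, A) = A + Q*A² (I(Q, A) = (A*Q)*A + A = Q*A² + A = A + Q*A²)
I(J, -13)*(-136) + y(7) = -13*(1 - 13*16)*(-136) + 7 = -13*(1 - 208)*(-136) + 7 = -13*(-207)*(-136) + 7 = 2691*(-136) + 7 = -365976 + 7 = -365969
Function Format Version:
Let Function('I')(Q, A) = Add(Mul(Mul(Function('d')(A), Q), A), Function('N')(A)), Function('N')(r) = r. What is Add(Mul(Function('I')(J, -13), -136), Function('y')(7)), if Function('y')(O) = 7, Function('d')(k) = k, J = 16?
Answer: -365969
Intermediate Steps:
Function('I')(Q, A) = Add(A, Mul(Q, Pow(A, 2))) (Function('I')(Q, A) = Add(Mul(Mul(A, Q), A), A) = Add(Mul(Q, Pow(A, 2)), A) = Add(A, Mul(Q, Pow(A, 2))))
Add(Mul(Function('I')(J, -13), -136), Function('y')(7)) = Add(Mul(Mul(-13, Add(1, Mul(-13, 16))), -136), 7) = Add(Mul(Mul(-13, Add(1, -208)), -136), 7) = Add(Mul(Mul(-13, -207), -136), 7) = Add(Mul(2691, -136), 7) = Add(-365976, 7) = -365969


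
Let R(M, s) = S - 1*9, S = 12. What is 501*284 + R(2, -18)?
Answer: 142287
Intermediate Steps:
R(M, s) = 3 (R(M, s) = 12 - 1*9 = 12 - 9 = 3)
501*284 + R(2, -18) = 501*284 + 3 = 142284 + 3 = 142287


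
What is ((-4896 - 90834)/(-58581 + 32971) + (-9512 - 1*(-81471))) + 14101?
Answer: 220409233/2561 ≈ 86064.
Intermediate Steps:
((-4896 - 90834)/(-58581 + 32971) + (-9512 - 1*(-81471))) + 14101 = (-95730/(-25610) + (-9512 + 81471)) + 14101 = (-95730*(-1/25610) + 71959) + 14101 = (9573/2561 + 71959) + 14101 = 184296572/2561 + 14101 = 220409233/2561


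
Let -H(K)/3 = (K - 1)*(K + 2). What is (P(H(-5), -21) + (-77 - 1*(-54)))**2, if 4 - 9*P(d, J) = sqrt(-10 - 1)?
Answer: (203 + I*sqrt(11))**2/81 ≈ 508.62 + 16.624*I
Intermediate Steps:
H(K) = -3*(-1 + K)*(2 + K) (H(K) = -3*(K - 1)*(K + 2) = -3*(-1 + K)*(2 + K))
P(d, J) = 4/9 - I*sqrt(11)/9 (P(d, J) = 4/9 - sqrt(-10 - 1)/9 = 4/9 - I*sqrt(11)/9)
(P(H(-5), -21) + (-77 - 1*(-54)))**2 = ((4/9 - I*sqrt(11)/9) + (-77 - 1*(-54)))**2 = ((4/9 - I*sqrt(11)/9) + (-77 + 54))**2 = ((4/9 - I*sqrt(11)/9) - 23)**2 = (-203/9 - I*sqrt(11)/9)**2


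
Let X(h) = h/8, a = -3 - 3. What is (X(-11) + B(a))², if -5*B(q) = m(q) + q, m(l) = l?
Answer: 1681/1600 ≈ 1.0506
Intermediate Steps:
a = -6
X(h) = h/8 (X(h) = h*(⅛) = h/8)
B(q) = -2*q/5 (B(q) = -(q + q)/5 = -2*q/5)
(X(-11) + B(a))² = ((⅛)*(-11) - ⅖*(-6))² = (-11/8 + 12/5)² = (41/40)² = 1681/1600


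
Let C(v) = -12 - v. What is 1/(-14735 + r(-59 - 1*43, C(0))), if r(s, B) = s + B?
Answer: -1/14849 ≈ -6.7345e-5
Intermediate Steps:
r(s, B) = B + s
1/(-14735 + r(-59 - 1*43, C(0))) = 1/(-14735 + ((-12 - 1*0) + (-59 - 1*43))) = 1/(-14735 + ((-12 + 0) + (-59 - 43))) = 1/(-14735 + (-12 - 102)) = 1/(-14735 - 114) = 1/(-14849) = -1/14849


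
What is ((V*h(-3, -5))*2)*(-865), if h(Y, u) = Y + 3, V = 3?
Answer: 0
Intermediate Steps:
h(Y, u) = 3 + Y
((V*h(-3, -5))*2)*(-865) = ((3*(3 - 3))*2)*(-865) = ((3*0)*2)*(-865) = (0*2)*(-865) = 0*(-865) = 0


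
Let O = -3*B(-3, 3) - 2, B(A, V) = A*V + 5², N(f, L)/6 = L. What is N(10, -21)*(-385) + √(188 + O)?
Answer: 48510 + √138 ≈ 48522.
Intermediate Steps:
N(f, L) = 6*L
B(A, V) = 25 + A*V (B(A, V) = A*V + 25 = 25 + A*V)
O = -50 (O = -3*(25 - 3*3) - 2 = -3*(25 - 9) - 2 = -3*16 - 2 = -48 - 2 = -50)
N(10, -21)*(-385) + √(188 + O) = (6*(-21))*(-385) + √(188 - 50) = -126*(-385) + √138 = 48510 + √138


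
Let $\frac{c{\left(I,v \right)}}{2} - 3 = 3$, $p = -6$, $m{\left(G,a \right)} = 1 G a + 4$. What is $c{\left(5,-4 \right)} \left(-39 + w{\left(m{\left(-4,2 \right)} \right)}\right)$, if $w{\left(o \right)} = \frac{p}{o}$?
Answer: $-450$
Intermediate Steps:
$m{\left(G,a \right)} = 4 + G a$ ($m{\left(G,a \right)} = G a + 4 = 4 + G a$)
$c{\left(I,v \right)} = 12$ ($c{\left(I,v \right)} = 6 + 2 \cdot 3 = 6 + 6 = 12$)
$w{\left(o \right)} = - \frac{6}{o}$
$c{\left(5,-4 \right)} \left(-39 + w{\left(m{\left(-4,2 \right)} \right)}\right) = 12 \left(-39 - \frac{6}{4 - 8}\right) = 12 \left(-39 - \frac{6}{-4}\right) = 12 \left(-39 - - \frac{3}{2}\right) = 12 \left(-39 + \frac{3}{2}\right) = 12 \left(- \frac{75}{2}\right) = -450$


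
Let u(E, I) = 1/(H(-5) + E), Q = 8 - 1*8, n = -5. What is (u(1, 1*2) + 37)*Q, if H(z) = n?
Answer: 0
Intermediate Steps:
Q = 0 (Q = 8 - 8 = 0)
H(z) = -5
u(E, I) = 1/(-5 + E)
(u(1, 1*2) + 37)*Q = (1/(-5 + 1) + 37)*0 = (1/(-4) + 37)*0 = (-¼ + 37)*0 = (147/4)*0 = 0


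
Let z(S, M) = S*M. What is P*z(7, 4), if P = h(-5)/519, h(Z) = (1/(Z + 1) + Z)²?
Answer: 1029/692 ≈ 1.4870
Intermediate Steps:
z(S, M) = M*S
h(Z) = (Z + 1/(1 + Z))² (h(Z) = (1/(1 + Z) + Z)² = (Z + 1/(1 + Z))²)
P = 147/2768 (P = ((1 - 5 + (-5)²)²/(1 - 5)²)/519 = ((1 - 5 + 25)²/(-4)²)*(1/519) = ((1/16)*21²)*(1/519) = ((1/16)*441)*(1/519) = (441/16)*(1/519) = 147/2768 ≈ 0.053107)
P*z(7, 4) = 147*(4*7)/2768 = (147/2768)*28 = 1029/692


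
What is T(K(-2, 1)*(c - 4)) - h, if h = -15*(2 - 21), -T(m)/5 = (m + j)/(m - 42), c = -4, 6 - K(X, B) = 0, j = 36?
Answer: -857/3 ≈ -285.67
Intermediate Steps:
K(X, B) = 6 (K(X, B) = 6 - 1*0 = 6 + 0 = 6)
T(m) = -5*(36 + m)/(-42 + m) (T(m) = -5*(m + 36)/(m - 42) = -5*(36 + m)/(-42 + m))
h = 285 (h = -15*(-19) = 285)
T(K(-2, 1)*(c - 4)) - h = 5*(-36 - 6*(-4 - 4))/(-42 + 6*(-4 - 4)) - 1*285 = 5*(-36 - 6*(-8))/(-42 + 6*(-8)) - 285 = 5*(-36 - 1*(-48))/(-42 - 48) - 285 = 5*(-36 + 48)/(-90) - 285 = 5*(-1/90)*12 - 285 = -⅔ - 285 = -857/3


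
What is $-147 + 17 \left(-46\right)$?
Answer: $-929$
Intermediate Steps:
$-147 + 17 \left(-46\right) = -147 - 782 = -929$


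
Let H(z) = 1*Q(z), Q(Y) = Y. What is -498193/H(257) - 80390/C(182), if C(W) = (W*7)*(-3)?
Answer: -941716708/491127 ≈ -1917.5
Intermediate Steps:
C(W) = -21*W (C(W) = (7*W)*(-3) = -21*W)
H(z) = z (H(z) = 1*z = z)
-498193/H(257) - 80390/C(182) = -498193/257 - 80390/((-21*182)) = -498193*1/257 - 80390/(-3822) = -498193/257 - 80390*(-1/3822) = -498193/257 + 40195/1911 = -941716708/491127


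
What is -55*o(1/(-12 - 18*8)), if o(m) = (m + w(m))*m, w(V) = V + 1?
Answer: 1309/5760 ≈ 0.22726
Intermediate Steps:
w(V) = 1 + V
o(m) = m*(1 + 2*m) (o(m) = (m + (1 + m))*m = (1 + 2*m)*m = m*(1 + 2*m))
-55*o(1/(-12 - 18*8)) = -55*1/(-12 - 18*8)*(1 + 2*(1/(-12 - 18*8))) = -55*(⅛)/(-30)*(1 + 2*((⅛)/(-30))) = -55*(-1/30*⅛)*(1 + 2*(-1/30*⅛)) = -(-11)*(1 + 2*(-1/240))/48 = -(-11)*(1 - 1/120)/48 = -(-11)*119/(48*120) = -55*(-119/28800) = 1309/5760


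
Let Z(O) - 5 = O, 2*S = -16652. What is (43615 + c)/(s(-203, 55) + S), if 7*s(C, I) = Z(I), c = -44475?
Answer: 70/677 ≈ 0.10340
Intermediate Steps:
S = -8326 (S = (½)*(-16652) = -8326)
Z(O) = 5 + O
s(C, I) = 5/7 + I/7 (s(C, I) = (5 + I)/7 = 5/7 + I/7)
(43615 + c)/(s(-203, 55) + S) = (43615 - 44475)/((5/7 + (⅐)*55) - 8326) = -860/((5/7 + 55/7) - 8326) = -860/(60/7 - 8326) = -860/(-58222/7) = -860*(-7/58222) = 70/677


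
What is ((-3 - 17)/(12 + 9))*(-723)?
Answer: 4820/7 ≈ 688.57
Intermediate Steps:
((-3 - 17)/(12 + 9))*(-723) = -20/21*(-723) = 4820/7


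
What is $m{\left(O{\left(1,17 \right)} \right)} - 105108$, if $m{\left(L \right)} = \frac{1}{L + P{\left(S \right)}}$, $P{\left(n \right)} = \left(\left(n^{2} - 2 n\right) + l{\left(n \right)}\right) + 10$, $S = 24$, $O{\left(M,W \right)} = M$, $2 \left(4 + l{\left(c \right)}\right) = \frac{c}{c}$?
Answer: $- \frac{112570666}{1071} \approx -1.0511 \cdot 10^{5}$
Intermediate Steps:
$l{\left(c \right)} = - \frac{7}{2}$ ($l{\left(c \right)} = -4 + \frac{c \frac{1}{c}}{2} = -4 + \frac{1}{2} \cdot 1 = -4 + \frac{1}{2} = - \frac{7}{2}$)
$P{\left(n \right)} = \frac{13}{2} + n^{2} - 2 n$ ($P{\left(n \right)} = \left(\left(n^{2} - 2 n\right) - \frac{7}{2}\right) + 10 = \left(- \frac{7}{2} + n^{2} - 2 n\right) + 10 = \frac{13}{2} + n^{2} - 2 n$)
$m{\left(L \right)} = \frac{1}{\frac{1069}{2} + L}$ ($m{\left(L \right)} = \frac{1}{L + \left(\frac{13}{2} + 24^{2} - 48\right)} = \frac{1}{L + \left(\frac{13}{2} + 576 - 48\right)} = \frac{1}{L + \frac{1069}{2}} = \frac{1}{\frac{1069}{2} + L}$)
$m{\left(O{\left(1,17 \right)} \right)} - 105108 = \frac{2}{1069 + 2 \cdot 1} - 105108 = \frac{2}{1069 + 2} - 105108 = \frac{2}{1071} - 105108 = - \frac{112570666}{1071}$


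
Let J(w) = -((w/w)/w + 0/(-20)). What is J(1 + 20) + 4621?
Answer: 97040/21 ≈ 4621.0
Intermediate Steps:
J(w) = -1/w (J(w) = -(1/w + 0*(-1/20)) = -(1/w + 0) = -1/w)
J(1 + 20) + 4621 = -1/(1 + 20) + 4621 = -1/21 + 4621 = 97040/21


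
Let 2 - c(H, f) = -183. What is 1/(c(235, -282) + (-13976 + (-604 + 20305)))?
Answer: 1/5910 ≈ 0.00016920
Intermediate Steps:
c(H, f) = 185 (c(H, f) = 2 - 1*(-183) = 2 + 183 = 185)
1/(c(235, -282) + (-13976 + (-604 + 20305))) = 1/(185 + (-13976 + (-604 + 20305))) = 1/(185 + (-13976 + 19701)) = 1/(185 + 5725) = 1/5910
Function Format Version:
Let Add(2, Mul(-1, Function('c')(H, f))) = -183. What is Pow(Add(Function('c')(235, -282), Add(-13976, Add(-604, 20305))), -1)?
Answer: Rational(1, 5910) ≈ 0.00016920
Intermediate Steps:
Function('c')(H, f) = 185 (Function('c')(H, f) = Add(2, Mul(-1, -183)) = Add(2, 183) = 185)
Pow(Add(Function('c')(235, -282), Add(-13976, Add(-604, 20305))), -1) = Pow(Add(185, Add(-13976, Add(-604, 20305))), -1) = Pow(Add(185, Add(-13976, 19701)), -1) = Pow(Add(185, 5725), -1) = Pow(5910, -1) = Rational(1, 5910)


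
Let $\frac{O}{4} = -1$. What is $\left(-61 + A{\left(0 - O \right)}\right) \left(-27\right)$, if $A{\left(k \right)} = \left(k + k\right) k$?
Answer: $783$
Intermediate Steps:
$O = -4$ ($O = 4 \left(-1\right) = -4$)
$A{\left(k \right)} = 2 k^{2}$ ($A{\left(k \right)} = 2 k k = 2 k^{2}$)
$\left(-61 + A{\left(0 - O \right)}\right) \left(-27\right) = \left(-61 + 2 \left(0 - -4\right)^{2}\right) \left(-27\right) = \left(-61 + 2 \left(0 + 4\right)^{2}\right) \left(-27\right) = \left(-61 + 2 \cdot 4^{2}\right) \left(-27\right) = \left(-61 + 2 \cdot 16\right) \left(-27\right) = \left(-61 + 32\right) \left(-27\right) = \left(-29\right) \left(-27\right) = 783$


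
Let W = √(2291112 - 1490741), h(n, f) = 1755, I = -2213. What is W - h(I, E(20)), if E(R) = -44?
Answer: -1755 + √800371 ≈ -860.37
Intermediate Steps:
W = √800371 ≈ 894.63
W - h(I, E(20)) = √800371 - 1*1755 = √800371 - 1755 = -1755 + √800371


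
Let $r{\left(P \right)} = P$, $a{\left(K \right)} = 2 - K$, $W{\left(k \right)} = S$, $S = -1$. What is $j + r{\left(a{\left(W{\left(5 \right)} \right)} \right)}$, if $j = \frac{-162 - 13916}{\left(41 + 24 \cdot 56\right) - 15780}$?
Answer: $\frac{57263}{14395} \approx 3.978$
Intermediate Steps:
$W{\left(k \right)} = -1$
$j = \frac{14078}{14395}$ ($j = - \frac{14078}{\left(41 + 1344\right) - 15780} = - \frac{14078}{1385 - 15780} = - \frac{14078}{-14395} = \left(-14078\right) \left(- \frac{1}{14395}\right) = \frac{14078}{14395} \approx 0.97798$)
$j + r{\left(a{\left(W{\left(5 \right)} \right)} \right)} = \frac{14078}{14395} + \left(2 - -1\right) = \frac{14078}{14395} + \left(2 + 1\right) = \frac{14078}{14395} + 3 = \frac{57263}{14395}$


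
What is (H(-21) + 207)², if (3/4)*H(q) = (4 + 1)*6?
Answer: 61009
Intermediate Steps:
H(q) = 40 (H(q) = 4*((4 + 1)*6)/3 = 4*(5*6)/3 = (4/3)*30 = 40)
(H(-21) + 207)² = (40 + 207)² = 247² = 61009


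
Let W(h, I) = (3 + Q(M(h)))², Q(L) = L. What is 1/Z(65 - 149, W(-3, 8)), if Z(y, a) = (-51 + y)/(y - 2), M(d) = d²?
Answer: 86/135 ≈ 0.63704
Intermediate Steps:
W(h, I) = (3 + h²)²
Z(y, a) = (-51 + y)/(-2 + y)
1/Z(65 - 149, W(-3, 8)) = 1/((-51 + (65 - 149))/(-2 + (65 - 149))) = 1/((-51 - 84)/(-2 - 84)) = 1/(-135/(-86)) = 1/(-1/86*(-135)) = 1/(135/86) = 86/135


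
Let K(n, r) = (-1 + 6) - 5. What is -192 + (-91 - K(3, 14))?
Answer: -283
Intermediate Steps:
K(n, r) = 0 (K(n, r) = 5 - 5 = 0)
-192 + (-91 - K(3, 14)) = -192 + (-91 - 1*0) = -192 + (-91 + 0) = -192 - 91 = -283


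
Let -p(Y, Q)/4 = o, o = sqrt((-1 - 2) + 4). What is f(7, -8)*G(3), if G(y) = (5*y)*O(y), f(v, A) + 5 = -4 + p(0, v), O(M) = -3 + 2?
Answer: 195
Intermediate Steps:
o = 1 (o = sqrt(-3 + 4) = sqrt(1) = 1)
p(Y, Q) = -4 (p(Y, Q) = -4*1 = -4)
O(M) = -1
f(v, A) = -13 (f(v, A) = -5 + (-4 - 4) = -5 - 8 = -13)
G(y) = -5*y (G(y) = (5*y)*(-1) = -5*y)
f(7, -8)*G(3) = -(-65)*3 = -13*(-15) = 195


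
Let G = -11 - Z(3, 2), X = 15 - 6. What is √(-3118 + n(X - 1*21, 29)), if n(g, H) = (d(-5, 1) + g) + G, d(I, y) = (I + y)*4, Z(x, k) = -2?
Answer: I*√3155 ≈ 56.169*I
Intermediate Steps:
X = 9
G = -9 (G = -11 - 1*(-2) = -11 + 2 = -9)
d(I, y) = 4*I + 4*y
n(g, H) = -25 + g (n(g, H) = ((4*(-5) + 4*1) + g) - 9 = ((-20 + 4) + g) - 9 = (-16 + g) - 9 = -25 + g)
√(-3118 + n(X - 1*21, 29)) = √(-3118 + (-25 + (9 - 1*21))) = √(-3118 + (-25 + (9 - 21))) = √(-3118 + (-25 - 12)) = √(-3118 - 37) = √(-3155) = I*√3155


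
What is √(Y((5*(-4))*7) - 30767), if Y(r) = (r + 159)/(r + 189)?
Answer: 2*I*√376891/7 ≈ 175.4*I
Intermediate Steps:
Y(r) = (159 + r)/(189 + r)
√(Y((5*(-4))*7) - 30767) = √((159 + (5*(-4))*7)/(189 + (5*(-4))*7) - 30767) = √((159 - 20*7)/(189 - 20*7) - 30767) = √((159 - 140)/(189 - 140) - 30767) = √(19/49 - 30767) = √(-1507564/49) = 2*I*√376891/7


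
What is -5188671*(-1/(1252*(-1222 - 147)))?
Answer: -5188671/1713988 ≈ -3.0273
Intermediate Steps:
-5188671*(-1/(1252*(-1222 - 147))) = -5188671/((-1369*(-1252))) = -5188671/1713988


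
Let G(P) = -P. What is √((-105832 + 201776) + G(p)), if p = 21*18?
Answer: √95566 ≈ 309.14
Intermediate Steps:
p = 378
√((-105832 + 201776) + G(p)) = √((-105832 + 201776) - 1*378) = √(95944 - 378) = √95566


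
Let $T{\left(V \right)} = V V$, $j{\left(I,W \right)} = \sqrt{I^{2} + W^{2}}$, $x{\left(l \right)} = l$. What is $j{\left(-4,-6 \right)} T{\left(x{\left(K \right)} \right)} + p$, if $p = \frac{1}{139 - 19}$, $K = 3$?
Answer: $\frac{1}{120} + 18 \sqrt{13} \approx 64.908$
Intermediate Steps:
$p = \frac{1}{120} \approx 0.0083333$
$T{\left(V \right)} = V^{2}$
$j{\left(-4,-6 \right)} T{\left(x{\left(K \right)} \right)} + p = \sqrt{\left(-4\right)^{2} + \left(-6\right)^{2}} \cdot 3^{2} + \frac{1}{120} = \sqrt{16 + 36} \cdot 9 + \frac{1}{120} = \sqrt{52} \cdot 9 + \frac{1}{120} = 2 \sqrt{13} \cdot 9 + \frac{1}{120} = 18 \sqrt{13} + \frac{1}{120} = \frac{1}{120} + 18 \sqrt{13}$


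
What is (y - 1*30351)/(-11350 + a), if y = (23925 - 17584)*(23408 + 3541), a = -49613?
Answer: -56951086/20321 ≈ -2802.6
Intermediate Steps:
y = 170883609 (y = 6341*26949 = 170883609)
(y - 1*30351)/(-11350 + a) = (170883609 - 1*30351)/(-11350 - 49613) = (170883609 - 30351)/(-60963) = 170853258*(-1/60963) = -56951086/20321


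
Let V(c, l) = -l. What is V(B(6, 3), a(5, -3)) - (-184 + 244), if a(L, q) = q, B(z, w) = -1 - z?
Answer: -57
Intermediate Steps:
V(B(6, 3), a(5, -3)) - (-184 + 244) = -1*(-3) - (-184 + 244) = 3 - 1*60 = 3 - 60 = -57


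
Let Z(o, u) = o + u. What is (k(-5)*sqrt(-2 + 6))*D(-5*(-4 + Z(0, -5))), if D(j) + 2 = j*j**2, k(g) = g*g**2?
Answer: -22780750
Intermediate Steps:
k(g) = g**3
D(j) = -2 + j**3 (D(j) = -2 + j*j**2 = -2 + j**3)
(k(-5)*sqrt(-2 + 6))*D(-5*(-4 + Z(0, -5))) = ((-5)**3*sqrt(-2 + 6))*(-2 + (-5*(-4 + (0 - 5)))**3) = (-125*sqrt(4))*(-2 + (-5*(-4 - 5))**3) = (-125*2)*(-2 + (-5*(-9))**3) = -250*(-2 + 45**3) = -250*(-2 + 91125) = -250*91123 = -22780750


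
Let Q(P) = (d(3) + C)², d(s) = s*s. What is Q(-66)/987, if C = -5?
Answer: 16/987 ≈ 0.016211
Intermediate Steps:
d(s) = s²
Q(P) = 16 (Q(P) = (3² - 5)² = (9 - 5)² = 4² = 16)
Q(-66)/987 = 16/987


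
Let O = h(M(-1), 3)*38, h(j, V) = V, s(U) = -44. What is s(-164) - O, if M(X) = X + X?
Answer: -158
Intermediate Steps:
M(X) = 2*X
O = 114 (O = 3*38 = 114)
s(-164) - O = -44 - 1*114 = -44 - 114 = -158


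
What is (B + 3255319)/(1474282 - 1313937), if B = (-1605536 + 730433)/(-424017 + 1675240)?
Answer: 4073129130034/200627351935 ≈ 20.302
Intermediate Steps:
B = -875103/1251223 ≈ -0.69940
(B + 3255319)/(1474282 - 1313937) = (-875103/1251223 + 3255319)/(1474282 - 1313937) = (4073129130034/1251223)/160345 = (4073129130034/1251223)*(1/160345) = 4073129130034/200627351935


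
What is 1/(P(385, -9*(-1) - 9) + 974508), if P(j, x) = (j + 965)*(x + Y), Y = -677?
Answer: 1/60558 ≈ 1.6513e-5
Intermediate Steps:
P(j, x) = (-677 + x)*(965 + j) (P(j, x) = (j + 965)*(x - 677) = (965 + j)*(-677 + x) = (-677 + x)*(965 + j))
1/(P(385, -9*(-1) - 9) + 974508) = 1/((-653305 - 677*385 + 965*(-9*(-1) - 9) + 385*(-9*(-1) - 9)) + 974508) = 1/((-653305 - 260645 + 965*(9 - 9) + 385*(9 - 9)) + 974508) = 1/((-653305 - 260645 + 965*0 + 385*0) + 974508) = 1/((-653305 - 260645 + 0 + 0) + 974508) = 1/(-913950 + 974508) = 1/60558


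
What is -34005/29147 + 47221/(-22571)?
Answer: -2143877342/657876937 ≈ -3.2588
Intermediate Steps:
-34005/29147 + 47221/(-22571) = -34005*1/29147 + 47221*(-1/22571) = -34005/29147 - 47221/22571 = -2143877342/657876937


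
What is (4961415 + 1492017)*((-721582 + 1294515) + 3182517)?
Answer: 24235541204400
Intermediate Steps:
(4961415 + 1492017)*((-721582 + 1294515) + 3182517) = 6453432*(572933 + 3182517) = 6453432*3755450 = 24235541204400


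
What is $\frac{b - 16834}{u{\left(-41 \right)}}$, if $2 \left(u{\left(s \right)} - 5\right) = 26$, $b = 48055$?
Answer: $\frac{3469}{2} \approx 1734.5$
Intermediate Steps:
$u{\left(s \right)} = 18$ ($u{\left(s \right)} = 5 + \frac{1}{2} \cdot 26 = 5 + 13 = 18$)
$\frac{b - 16834}{u{\left(-41 \right)}} = \frac{48055 - 16834}{18} = \left(48055 - 16834\right) \frac{1}{18} = 31221 \cdot \frac{1}{18} = \frac{3469}{2}$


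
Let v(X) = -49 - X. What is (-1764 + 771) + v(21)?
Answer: -1063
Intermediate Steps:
(-1764 + 771) + v(21) = (-1764 + 771) + (-49 - 1*21) = -993 + (-49 - 21) = -993 - 70 = -1063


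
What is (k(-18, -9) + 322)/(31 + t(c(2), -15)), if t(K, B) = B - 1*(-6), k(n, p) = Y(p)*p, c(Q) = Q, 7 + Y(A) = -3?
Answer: 206/11 ≈ 18.727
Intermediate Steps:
Y(A) = -10 (Y(A) = -7 - 3 = -10)
k(n, p) = -10*p
t(K, B) = 6 + B (t(K, B) = B + 6 = 6 + B)
(k(-18, -9) + 322)/(31 + t(c(2), -15)) = (-10*(-9) + 322)/(31 + (6 - 15)) = (90 + 322)/(31 - 9) = 412/22 = 412*(1/22) = 206/11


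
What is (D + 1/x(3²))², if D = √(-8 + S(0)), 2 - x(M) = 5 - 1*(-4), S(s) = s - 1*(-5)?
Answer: (-1 + 7*I*√3)²/49 ≈ -2.9796 - 0.49487*I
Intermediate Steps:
S(s) = 5 + s (S(s) = s + 5 = 5 + s)
x(M) = -7 (x(M) = 2 - (5 - 1*(-4)) = 2 - (5 + 4) = 2 - 1*9 = 2 - 9 = -7)
D = I*√3 (D = √(-8 + (5 + 0)) = √(-8 + 5) = √(-3) = I*√3 ≈ 1.732*I)
(D + 1/x(3²))² = (I*√3 + 1/(-7))² = (I*√3 - ⅐)² = (-⅐ + I*√3)²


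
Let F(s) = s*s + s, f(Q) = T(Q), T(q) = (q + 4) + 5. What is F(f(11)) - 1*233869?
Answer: -233449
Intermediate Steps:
T(q) = 9 + q (T(q) = (4 + q) + 5 = 9 + q)
f(Q) = 9 + Q
F(s) = s + s² (F(s) = s² + s = s + s²)
F(f(11)) - 1*233869 = (9 + 11)*(1 + (9 + 11)) - 1*233869 = 20*(1 + 20) - 233869 = 20*21 - 233869 = 420 - 233869 = -233449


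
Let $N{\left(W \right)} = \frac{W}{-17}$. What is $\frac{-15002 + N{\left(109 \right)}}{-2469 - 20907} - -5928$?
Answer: $\frac{2355994919}{397392} \approx 5928.6$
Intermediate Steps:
$N{\left(W \right)} = - \frac{W}{17}$ ($N{\left(W \right)} = W \left(- \frac{1}{17}\right) = - \frac{W}{17}$)
$\frac{-15002 + N{\left(109 \right)}}{-2469 - 20907} - -5928 = \frac{-15002 - \frac{109}{17}}{-2469 - 20907} - -5928 = \frac{-15002 - \frac{109}{17}}{-23376} - -5928 = \left(- \frac{255143}{17}\right) \left(- \frac{1}{23376}\right) + \left(-9661 + 15589\right) = \frac{255143}{397392} + 5928 = \frac{2355994919}{397392}$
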